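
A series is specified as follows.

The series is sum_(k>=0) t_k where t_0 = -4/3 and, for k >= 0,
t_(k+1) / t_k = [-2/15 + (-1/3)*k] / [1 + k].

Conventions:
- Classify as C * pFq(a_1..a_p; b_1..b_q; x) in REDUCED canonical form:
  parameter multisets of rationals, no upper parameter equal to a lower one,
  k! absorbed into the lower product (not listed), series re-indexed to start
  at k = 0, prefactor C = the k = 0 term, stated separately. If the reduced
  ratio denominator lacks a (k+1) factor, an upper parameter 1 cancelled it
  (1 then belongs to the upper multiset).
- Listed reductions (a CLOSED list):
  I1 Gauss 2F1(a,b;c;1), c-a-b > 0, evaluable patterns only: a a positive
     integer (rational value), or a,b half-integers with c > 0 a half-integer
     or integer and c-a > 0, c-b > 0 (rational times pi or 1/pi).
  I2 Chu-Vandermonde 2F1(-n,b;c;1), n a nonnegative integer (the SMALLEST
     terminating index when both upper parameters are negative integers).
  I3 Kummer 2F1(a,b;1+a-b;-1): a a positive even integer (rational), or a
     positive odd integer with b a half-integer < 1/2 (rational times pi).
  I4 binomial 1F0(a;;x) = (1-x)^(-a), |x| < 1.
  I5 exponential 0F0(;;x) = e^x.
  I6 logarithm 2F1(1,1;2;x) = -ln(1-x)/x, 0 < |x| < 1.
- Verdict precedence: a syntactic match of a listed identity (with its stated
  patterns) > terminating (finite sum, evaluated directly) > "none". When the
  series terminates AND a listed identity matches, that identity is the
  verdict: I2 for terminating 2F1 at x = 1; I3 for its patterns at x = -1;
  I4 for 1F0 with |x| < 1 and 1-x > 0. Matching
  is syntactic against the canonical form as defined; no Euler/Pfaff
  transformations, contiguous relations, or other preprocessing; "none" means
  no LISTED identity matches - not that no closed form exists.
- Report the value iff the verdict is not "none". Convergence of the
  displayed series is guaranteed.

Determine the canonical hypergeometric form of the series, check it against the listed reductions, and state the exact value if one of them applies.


Canonical form: C = -4/3 times 1F0 with upper {2/5}, lower {-}, x = -1/3. Verdict: the binomial series (I4) matches (the 1F0 binomial series: exponent -2/5, x = -1/3). Value: (-4/3) * (4/3)^(-2/5).

Structural cue: x = (-1/3) and the expanded ratio factors over Q; prefactor -4/3, roots give parameters.
Ratio: r(k) = (-1/3) * (k+2/5) / [(k+1)] ; factor over Q: parameters, x = (-1/3), and C = -4/3.


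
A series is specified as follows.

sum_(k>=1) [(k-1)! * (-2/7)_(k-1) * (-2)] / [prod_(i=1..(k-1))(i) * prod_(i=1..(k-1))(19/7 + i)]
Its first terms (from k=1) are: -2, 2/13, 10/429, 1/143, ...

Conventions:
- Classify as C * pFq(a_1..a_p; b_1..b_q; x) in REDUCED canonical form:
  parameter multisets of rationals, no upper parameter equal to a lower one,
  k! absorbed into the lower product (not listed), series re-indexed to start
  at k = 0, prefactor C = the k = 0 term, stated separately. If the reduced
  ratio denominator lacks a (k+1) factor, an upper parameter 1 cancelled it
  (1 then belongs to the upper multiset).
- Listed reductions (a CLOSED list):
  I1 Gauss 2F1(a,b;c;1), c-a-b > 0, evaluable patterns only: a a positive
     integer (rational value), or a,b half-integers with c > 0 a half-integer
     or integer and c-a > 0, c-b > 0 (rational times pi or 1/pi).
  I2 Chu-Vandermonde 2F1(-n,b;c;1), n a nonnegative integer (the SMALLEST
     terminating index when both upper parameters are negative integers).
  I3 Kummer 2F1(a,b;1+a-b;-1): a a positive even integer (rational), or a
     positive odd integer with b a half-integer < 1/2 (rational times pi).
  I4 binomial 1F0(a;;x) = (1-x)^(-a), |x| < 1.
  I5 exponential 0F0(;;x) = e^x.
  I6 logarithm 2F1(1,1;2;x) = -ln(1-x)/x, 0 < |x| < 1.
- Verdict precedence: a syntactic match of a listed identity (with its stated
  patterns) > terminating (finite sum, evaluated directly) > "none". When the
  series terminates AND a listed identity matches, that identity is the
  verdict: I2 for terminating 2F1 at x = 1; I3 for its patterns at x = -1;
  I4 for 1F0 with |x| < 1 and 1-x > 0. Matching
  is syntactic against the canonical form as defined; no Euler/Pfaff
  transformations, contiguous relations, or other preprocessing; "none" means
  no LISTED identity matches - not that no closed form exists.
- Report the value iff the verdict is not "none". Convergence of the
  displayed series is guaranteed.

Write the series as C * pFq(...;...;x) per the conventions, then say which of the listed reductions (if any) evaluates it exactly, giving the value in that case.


Prefactor -2, argument 1: 2F1 with upper {-2/7, 1} over lower {26/7}. Verdict: this is Gauss's theorem (I1) (x = 1: the Gamma ratio telescopes since c-a-b = 3 > 0 and a = 1 in Z>0). Hence: -38/21.

Key step: x = 1 and the factorial ratio (prefactor -2) (k+a-1)!/(a-1)! is a rising factorial (a)_k.
Step ratio: r(k) = 1 * (k-2/7) (k+1) / [(k+26/7) (k+1)] - rational; roots negated = parameters, x = 1, C = -2.


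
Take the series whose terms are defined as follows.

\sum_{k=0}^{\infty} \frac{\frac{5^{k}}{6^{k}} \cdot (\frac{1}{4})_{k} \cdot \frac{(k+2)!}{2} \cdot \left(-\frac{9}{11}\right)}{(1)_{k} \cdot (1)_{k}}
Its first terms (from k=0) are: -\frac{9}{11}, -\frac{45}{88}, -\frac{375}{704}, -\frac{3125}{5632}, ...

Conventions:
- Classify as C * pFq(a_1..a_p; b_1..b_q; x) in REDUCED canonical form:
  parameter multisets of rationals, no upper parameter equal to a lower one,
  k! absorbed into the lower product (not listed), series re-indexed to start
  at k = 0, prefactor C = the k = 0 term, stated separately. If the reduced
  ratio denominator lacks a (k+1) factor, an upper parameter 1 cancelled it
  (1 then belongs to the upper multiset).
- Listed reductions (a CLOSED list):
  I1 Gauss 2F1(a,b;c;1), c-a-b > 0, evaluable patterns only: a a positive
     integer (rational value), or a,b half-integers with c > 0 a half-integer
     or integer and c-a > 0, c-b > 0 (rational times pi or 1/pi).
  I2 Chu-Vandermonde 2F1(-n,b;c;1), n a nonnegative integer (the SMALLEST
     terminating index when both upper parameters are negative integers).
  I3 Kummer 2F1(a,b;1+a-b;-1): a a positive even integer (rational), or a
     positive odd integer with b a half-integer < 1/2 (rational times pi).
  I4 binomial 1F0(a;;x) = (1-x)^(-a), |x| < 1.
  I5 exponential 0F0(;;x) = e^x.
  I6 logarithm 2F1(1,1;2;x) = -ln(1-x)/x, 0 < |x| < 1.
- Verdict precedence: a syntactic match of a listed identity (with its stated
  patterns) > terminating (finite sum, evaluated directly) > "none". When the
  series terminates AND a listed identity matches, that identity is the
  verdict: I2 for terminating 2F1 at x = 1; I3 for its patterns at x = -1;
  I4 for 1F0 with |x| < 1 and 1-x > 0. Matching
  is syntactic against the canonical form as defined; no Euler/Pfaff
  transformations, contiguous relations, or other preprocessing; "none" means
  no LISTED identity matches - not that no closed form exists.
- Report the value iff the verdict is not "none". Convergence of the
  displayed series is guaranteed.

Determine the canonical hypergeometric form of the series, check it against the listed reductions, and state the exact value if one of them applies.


The series (x = \frac{5}{6}) is 2F1: upper {\frac{1}{4}, 3}, lower {1}, prefactor -\frac{9}{11}. Verdict: none - this 2F1 at x = \frac{5}{6} matches no listed pattern, and upper {\frac{1}{4}, 3} holds no stopper.

First insight: t_0 being -\frac{9}{11}, (1)_k (C = -9/11, x = 5/6) is k! itself.
Ratio: r(k) = \frac{5}{6} * (k+\frac{1}{4}) (k+3) / [(k+1) (k+1)] - rational in k, leading ratio \frac{5}{6}; with t_0 = -\frac{9}{11}, classification follows.


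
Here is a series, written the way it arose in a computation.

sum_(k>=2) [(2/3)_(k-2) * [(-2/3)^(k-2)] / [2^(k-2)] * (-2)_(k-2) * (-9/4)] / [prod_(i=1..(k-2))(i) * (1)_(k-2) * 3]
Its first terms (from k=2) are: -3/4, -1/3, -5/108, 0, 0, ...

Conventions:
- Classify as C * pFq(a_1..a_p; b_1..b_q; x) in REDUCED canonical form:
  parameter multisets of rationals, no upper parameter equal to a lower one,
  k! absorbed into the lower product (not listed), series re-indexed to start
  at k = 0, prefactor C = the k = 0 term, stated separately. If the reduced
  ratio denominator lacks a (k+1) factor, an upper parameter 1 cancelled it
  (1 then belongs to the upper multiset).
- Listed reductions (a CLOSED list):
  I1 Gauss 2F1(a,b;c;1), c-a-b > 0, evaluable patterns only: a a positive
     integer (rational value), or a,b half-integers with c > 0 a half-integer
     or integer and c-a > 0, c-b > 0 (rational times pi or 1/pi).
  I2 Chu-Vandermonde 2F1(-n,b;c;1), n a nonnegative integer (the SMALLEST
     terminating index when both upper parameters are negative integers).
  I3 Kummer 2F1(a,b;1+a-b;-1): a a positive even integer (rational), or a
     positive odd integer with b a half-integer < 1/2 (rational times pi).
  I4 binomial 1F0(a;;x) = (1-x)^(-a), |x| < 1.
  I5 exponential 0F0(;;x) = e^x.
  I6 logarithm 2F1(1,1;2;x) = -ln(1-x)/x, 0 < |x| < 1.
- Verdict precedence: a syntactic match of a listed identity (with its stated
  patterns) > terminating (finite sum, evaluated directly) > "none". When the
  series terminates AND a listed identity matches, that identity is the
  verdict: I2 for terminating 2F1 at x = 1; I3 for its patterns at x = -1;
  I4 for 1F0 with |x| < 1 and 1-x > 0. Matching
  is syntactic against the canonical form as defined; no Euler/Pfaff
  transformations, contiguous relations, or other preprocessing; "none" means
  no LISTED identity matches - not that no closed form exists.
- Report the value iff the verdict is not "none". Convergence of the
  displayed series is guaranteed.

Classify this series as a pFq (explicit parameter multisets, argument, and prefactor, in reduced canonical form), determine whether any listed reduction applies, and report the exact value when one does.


Canonical form: C = -3/4 times 2F1 with upper {-2, 2/3}, lower {1}, x = -1/3. Verdict: terminating at k = 2: the factor (-2)_k kills every later term; summing the 3 survivors is exact. Value: -61/54.

First insight: from the first term -3/4: the product of the first k integers (prefactor -3/4) is k!.
Consecutive-term ratio: r(k) = (-1/3) * (k-2) (k+2/3) / [(k+1) (k+1)] - rational in k, leading ratio (-1/3); with t_0 = -3/4, classification follows.


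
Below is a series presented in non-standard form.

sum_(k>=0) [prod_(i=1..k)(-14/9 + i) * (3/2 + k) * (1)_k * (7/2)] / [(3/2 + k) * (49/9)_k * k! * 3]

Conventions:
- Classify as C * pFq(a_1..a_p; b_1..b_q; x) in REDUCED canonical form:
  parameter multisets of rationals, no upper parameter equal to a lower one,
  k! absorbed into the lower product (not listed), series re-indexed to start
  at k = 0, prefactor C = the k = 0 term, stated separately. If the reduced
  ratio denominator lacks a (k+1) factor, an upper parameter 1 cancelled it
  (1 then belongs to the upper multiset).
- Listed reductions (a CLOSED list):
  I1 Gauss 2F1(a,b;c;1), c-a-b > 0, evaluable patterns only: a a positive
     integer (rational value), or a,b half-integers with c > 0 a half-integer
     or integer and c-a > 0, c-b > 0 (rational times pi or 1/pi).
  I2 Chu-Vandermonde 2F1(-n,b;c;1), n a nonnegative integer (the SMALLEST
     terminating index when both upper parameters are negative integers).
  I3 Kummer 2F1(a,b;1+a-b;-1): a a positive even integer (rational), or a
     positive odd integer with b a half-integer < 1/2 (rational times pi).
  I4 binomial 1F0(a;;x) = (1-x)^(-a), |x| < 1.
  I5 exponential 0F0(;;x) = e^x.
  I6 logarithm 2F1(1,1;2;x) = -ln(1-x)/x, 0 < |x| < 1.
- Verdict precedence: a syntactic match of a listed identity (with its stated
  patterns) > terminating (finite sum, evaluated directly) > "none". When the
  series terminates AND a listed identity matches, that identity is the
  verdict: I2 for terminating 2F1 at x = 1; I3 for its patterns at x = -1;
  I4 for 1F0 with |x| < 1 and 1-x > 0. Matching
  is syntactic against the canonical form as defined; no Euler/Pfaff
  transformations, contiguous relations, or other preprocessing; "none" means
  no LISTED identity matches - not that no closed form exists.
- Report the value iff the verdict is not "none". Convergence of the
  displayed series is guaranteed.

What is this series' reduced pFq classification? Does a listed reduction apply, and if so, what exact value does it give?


Key step: from the first term 7/6: the running product (C = 7/6, x = 1) telescopes to a rising factorial.
Consecutive-term ratio: r(k) = 1 * (k-5/9) (k+1) / [(k+49/9) (k+1)] - rational; roots negated = parameters, x = 1, C = 7/6.

This is 7/6 * 2F1(-5/9, 1; 49/9; 1) in reduced canonical form. Verdict: the Gauss summation I1 applies (x = 1: the Gamma ratio telescopes since c-a-b = 5 > 0 and a = 1 in Z>0). Hence: 28/27.


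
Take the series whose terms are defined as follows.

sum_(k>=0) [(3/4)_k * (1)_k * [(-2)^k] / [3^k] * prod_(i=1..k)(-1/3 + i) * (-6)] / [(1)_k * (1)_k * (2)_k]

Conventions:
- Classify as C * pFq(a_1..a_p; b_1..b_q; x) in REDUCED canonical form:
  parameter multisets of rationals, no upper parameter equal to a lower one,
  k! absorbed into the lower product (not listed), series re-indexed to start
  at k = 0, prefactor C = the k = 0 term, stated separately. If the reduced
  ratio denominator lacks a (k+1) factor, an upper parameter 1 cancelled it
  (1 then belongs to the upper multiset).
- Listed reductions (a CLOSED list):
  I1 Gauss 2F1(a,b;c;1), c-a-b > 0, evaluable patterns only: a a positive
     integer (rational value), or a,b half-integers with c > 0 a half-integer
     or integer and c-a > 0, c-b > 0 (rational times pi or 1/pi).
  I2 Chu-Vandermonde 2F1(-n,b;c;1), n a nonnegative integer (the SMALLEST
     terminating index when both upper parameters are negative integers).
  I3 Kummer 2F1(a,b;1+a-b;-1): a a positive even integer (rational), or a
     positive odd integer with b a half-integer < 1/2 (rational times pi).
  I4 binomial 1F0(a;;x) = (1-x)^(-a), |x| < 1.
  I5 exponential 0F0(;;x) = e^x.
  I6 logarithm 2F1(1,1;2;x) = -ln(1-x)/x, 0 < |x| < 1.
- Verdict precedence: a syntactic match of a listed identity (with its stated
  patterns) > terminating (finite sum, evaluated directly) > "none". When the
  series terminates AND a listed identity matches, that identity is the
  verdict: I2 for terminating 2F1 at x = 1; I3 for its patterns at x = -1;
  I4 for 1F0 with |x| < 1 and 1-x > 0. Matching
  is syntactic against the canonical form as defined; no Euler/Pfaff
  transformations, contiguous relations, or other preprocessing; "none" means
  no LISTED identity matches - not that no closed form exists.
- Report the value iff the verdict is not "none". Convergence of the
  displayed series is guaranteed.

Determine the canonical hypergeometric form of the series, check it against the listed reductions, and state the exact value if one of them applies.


Key step: from the first term -6: the two geometric factors (C = -6) combine into one argument.
Adjacent-term ratio: r(k) = (-2/3) * (k+2/3) (k+3/4) / [(k+2) (k+1)] - poly over poly, x = (-2/3) from leading terms; C = -6 at k = 0.

This is -6 * 2F1(2/3, 3/4; 2; -2/3) in reduced canonical form. Verdict: none - this 2F1 at x = -2/3 matches no listed pattern, and upper {2/3, 3/4} holds no stopper.


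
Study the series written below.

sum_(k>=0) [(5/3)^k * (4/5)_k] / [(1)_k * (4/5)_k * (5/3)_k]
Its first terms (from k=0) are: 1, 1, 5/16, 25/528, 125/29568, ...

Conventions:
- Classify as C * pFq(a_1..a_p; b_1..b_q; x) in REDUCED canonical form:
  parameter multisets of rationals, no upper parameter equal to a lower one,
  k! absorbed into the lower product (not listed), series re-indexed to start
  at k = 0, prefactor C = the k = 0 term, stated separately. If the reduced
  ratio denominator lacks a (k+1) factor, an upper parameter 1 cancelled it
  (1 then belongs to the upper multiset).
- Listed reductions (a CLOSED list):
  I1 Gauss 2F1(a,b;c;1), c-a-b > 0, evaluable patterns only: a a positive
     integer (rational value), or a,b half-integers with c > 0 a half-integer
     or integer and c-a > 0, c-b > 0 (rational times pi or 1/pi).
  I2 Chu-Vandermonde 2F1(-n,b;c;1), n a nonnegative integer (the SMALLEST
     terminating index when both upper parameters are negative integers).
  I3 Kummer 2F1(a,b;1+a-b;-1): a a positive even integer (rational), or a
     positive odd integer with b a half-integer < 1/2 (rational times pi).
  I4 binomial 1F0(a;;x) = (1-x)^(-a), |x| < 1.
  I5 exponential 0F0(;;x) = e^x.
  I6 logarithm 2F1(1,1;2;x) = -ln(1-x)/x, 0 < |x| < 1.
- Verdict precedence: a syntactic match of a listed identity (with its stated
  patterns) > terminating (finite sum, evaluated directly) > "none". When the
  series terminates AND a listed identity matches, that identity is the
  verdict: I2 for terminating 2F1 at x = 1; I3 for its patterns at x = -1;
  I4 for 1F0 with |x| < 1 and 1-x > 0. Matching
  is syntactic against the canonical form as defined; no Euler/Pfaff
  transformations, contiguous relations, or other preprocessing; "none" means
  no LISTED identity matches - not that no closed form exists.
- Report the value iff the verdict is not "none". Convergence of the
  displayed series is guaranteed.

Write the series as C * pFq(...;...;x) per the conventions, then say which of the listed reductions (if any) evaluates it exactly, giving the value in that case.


Classification (C = 1): 0F1 with upper {-}, lower {5/3}, argument x = 5/3. Verdict: none. No listed pattern accepts 0F1(-; 5/3; 5/3).

Key observation: with t_0 = 1, (1)_k (prefactor 1) is k! itself.
Step ratio: r(k) = (5/3) * 1 / [(k+5/3) (k+1)] - rational in k. x = (5/3); t_0 = 1; negate the roots.


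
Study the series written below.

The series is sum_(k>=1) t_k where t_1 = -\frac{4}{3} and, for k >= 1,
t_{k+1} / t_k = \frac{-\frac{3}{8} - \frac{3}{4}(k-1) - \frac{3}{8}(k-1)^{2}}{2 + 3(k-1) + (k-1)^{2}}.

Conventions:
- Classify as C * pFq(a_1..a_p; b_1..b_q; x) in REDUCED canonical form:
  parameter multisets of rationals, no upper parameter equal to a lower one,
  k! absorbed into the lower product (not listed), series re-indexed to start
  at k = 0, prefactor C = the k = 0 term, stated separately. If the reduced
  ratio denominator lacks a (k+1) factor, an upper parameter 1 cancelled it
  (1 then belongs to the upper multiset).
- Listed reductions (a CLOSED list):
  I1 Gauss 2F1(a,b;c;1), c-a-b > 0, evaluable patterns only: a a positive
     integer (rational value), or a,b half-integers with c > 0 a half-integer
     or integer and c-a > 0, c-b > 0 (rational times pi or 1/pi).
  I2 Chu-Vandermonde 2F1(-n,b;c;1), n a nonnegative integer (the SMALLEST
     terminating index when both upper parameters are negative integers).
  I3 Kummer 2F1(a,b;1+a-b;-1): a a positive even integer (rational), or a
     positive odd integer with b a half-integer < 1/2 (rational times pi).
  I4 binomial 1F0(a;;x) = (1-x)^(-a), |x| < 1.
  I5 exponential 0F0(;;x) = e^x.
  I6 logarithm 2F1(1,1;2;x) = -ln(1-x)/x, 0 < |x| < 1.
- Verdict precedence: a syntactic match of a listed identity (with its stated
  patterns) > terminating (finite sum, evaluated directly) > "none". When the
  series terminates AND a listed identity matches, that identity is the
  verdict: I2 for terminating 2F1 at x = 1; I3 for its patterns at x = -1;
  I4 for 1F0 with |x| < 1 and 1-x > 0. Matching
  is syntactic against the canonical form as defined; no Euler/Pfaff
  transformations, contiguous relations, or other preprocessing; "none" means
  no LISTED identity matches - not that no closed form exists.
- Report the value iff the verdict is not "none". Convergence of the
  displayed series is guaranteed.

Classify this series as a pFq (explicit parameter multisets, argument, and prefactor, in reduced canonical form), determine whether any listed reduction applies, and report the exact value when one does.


At argument -\frac{3}{8}: a 2F1 with upper {1, 1}, lower {2}, scaled by C = -\frac{4}{3}. Verdict: logarithm (I6) applies (the logarithm: parameters (1,1;2), x = -\frac{3}{8}). Its exact value is \left(-\frac{32}{9}\right) \cdot \ln\left(\frac{11}{8}\right).

First insight: x = -\frac{3}{8} and the expanded ratio factors over Q; C = -4/3, roots give parameters.
Ratio: r(k) = -\frac{3}{8} * (k+1) (k+1) / [(k+2) (k+1)] - rational in k, leading ratio -\frac{3}{8}; with t_0 = -\frac{4}{3}, classification follows.


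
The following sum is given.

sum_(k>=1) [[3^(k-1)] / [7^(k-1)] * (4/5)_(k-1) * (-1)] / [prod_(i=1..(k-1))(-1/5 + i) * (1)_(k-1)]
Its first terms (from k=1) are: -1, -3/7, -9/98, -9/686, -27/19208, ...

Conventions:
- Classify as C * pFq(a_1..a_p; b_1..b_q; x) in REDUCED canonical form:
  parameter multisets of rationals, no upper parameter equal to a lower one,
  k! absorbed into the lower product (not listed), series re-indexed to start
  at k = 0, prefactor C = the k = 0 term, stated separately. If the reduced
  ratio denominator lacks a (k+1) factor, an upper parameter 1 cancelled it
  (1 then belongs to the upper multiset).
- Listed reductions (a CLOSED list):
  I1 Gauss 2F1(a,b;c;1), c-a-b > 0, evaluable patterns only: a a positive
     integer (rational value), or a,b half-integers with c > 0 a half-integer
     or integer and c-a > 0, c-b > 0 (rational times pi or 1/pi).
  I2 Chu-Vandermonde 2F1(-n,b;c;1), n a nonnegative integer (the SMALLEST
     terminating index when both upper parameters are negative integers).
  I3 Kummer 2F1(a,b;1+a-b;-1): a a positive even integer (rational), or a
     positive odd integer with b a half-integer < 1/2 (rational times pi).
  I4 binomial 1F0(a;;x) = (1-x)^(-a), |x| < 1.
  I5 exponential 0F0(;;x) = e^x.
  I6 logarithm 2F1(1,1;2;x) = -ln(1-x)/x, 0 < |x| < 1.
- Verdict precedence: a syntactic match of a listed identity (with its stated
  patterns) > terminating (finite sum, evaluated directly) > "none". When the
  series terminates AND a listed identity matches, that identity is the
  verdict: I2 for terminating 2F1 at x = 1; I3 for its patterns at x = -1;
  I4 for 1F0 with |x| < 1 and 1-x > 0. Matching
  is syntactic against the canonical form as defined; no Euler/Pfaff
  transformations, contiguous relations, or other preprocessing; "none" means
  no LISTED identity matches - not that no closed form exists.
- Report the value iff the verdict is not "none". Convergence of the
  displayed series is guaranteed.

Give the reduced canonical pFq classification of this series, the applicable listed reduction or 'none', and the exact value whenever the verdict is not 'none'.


Classification (C = -1): 0F0 with upper {-}, lower {-}, argument x = 3/7. Verdict (x = 3/7): exponential (I5) applies (the 0F0 exponential series at x = 3/7). Hence: (-1) * e^(3/7).

Structural cue: t_0 = -1 here, and (1)_k (C = -1) is k! itself.
Term ratio: r(k) = (3/7) * 1 / [(k+1)] - rational in k. x = (3/7); t_0 = -1; negate the roots.


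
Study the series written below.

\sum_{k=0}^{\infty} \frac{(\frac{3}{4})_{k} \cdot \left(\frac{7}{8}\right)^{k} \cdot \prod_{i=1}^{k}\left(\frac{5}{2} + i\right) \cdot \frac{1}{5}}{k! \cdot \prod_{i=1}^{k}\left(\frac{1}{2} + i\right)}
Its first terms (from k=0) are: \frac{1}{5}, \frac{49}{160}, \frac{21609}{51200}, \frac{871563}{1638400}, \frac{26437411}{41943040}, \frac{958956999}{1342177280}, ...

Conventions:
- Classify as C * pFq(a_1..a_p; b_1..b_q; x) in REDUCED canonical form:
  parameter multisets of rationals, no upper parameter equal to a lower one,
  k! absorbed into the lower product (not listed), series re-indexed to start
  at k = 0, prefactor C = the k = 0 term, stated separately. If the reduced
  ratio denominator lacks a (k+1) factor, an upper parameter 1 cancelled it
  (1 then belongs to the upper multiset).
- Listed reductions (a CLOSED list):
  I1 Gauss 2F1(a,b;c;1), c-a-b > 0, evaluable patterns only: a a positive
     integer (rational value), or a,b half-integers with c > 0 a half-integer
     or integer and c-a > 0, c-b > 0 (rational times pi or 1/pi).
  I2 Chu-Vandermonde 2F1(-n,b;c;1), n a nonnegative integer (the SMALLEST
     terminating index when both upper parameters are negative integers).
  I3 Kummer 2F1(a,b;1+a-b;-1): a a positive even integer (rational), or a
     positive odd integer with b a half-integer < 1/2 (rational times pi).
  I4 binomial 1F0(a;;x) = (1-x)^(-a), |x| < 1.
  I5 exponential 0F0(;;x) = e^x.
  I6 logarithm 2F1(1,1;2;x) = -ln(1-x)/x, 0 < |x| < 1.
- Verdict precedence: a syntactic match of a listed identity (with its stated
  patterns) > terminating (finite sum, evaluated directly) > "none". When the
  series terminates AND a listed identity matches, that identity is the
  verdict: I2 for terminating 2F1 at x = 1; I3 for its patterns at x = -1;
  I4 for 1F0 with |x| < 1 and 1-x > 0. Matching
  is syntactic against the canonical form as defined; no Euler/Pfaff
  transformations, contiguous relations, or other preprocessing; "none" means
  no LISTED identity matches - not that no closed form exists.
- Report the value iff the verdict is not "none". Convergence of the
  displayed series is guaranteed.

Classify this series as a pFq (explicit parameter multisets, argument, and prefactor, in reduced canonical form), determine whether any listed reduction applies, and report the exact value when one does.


Reduced: x = \frac{7}{8}, 2F1, upper = {\frac{3}{4}, \frac{7}{2}}, lower = {\frac{3}{2}}, C = \frac{1}{5}. Verdict: no listed reduction: x = \frac{7}{8} and upper {\frac{3}{4}, \frac{7}{2}} fail every I1-I6 pattern.

The tell: from the first term \frac{1}{5}: the lower running product (prefactor 1/5) is a rising factorial.
Step ratio: r(k) = \frac{7}{8} * (k+\frac{3}{4}) (k+\frac{7}{2}) / [(k+\frac{3}{2}) (k+1)] - rational in k. x = \frac{7}{8}; t_0 = \frac{1}{5}; negate the roots.


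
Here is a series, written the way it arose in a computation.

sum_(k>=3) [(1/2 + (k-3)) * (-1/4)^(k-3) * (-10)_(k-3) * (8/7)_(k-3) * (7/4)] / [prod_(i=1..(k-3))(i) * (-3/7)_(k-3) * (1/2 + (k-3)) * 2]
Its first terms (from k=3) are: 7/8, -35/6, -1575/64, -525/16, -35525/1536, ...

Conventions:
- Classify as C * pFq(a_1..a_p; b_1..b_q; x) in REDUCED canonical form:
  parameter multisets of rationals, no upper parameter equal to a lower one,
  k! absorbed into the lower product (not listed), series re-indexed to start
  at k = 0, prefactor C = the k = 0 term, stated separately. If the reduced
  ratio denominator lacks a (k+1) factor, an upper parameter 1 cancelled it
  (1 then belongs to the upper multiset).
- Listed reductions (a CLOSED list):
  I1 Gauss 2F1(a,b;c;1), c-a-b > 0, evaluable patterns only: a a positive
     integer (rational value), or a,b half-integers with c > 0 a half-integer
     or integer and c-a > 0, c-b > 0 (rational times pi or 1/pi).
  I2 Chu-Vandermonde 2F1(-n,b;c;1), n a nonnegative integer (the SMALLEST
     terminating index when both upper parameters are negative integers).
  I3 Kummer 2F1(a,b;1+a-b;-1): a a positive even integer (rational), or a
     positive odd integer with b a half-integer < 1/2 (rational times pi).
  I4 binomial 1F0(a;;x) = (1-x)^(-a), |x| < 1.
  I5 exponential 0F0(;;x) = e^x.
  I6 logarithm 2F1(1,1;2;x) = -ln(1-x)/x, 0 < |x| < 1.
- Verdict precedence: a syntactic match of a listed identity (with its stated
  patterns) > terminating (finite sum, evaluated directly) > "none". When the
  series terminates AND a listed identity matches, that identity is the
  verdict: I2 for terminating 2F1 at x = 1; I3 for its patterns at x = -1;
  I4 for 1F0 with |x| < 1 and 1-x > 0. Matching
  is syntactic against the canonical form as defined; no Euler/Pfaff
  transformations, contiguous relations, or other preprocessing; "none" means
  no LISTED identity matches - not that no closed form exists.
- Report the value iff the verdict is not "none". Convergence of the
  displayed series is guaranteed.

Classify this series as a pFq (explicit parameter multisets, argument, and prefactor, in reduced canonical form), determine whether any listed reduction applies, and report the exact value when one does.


Canonical form: C = 7/8 times 2F1 with upper {-10, 8/7}, lower {-3/7}, x = -1/4. Verdict: terminating - the sum ends at index 10 because -10 is a negative integer; exact evaluation follows. Its exact value is -24644231550869/249251758080.

First insight: from the first term 7/8: the constant factors (C = 7/8, x = -1/4) combine into one prefactor.
Term ratio: r(k) = (-1/4) * (k-10) (k+8/7) / [(k-3/7) (k+1)] - rational; roots negated = parameters, x = (-1/4), C = 7/8.


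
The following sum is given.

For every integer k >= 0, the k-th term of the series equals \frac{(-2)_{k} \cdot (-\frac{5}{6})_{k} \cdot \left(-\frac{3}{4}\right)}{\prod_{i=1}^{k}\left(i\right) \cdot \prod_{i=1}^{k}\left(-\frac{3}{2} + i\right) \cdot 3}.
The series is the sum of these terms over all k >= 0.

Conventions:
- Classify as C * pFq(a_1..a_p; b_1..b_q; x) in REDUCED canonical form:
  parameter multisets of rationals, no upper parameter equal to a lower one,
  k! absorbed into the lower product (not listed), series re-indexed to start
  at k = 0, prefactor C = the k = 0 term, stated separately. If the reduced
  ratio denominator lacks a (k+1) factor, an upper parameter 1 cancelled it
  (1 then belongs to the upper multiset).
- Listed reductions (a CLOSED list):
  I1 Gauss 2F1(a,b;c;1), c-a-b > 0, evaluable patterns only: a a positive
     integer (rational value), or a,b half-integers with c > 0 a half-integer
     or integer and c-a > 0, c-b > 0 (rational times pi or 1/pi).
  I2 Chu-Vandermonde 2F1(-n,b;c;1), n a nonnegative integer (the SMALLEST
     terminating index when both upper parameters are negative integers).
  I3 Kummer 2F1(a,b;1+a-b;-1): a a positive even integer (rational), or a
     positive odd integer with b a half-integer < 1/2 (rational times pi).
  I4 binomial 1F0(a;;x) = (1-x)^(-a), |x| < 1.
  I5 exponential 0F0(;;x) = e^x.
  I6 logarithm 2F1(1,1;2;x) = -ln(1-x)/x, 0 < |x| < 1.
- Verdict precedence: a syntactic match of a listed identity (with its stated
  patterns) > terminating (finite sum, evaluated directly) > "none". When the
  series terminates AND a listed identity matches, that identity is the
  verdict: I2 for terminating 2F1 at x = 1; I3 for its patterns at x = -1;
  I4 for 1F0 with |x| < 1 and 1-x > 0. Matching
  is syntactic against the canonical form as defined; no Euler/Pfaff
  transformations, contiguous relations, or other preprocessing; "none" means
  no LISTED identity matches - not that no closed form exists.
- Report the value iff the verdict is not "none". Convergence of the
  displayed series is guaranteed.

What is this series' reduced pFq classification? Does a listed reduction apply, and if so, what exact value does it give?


Reduced: x = 1, 2F1, upper = {-2, -\frac{5}{6}}, lower = {-\frac{1}{2}}, C = -\frac{1}{4}. Verdict: the Chu-Vandermonde identity I2 applies (terminating 2F1 at x = 1 with n = 2, b = -5/6, c = -\frac{1}{2}). Hence: \frac{4}{9}.

Structural cue: from the first term -\frac{1}{4}: the product of the first k integers (C = -1/4) is k!.
Term ratio: r(k) = 1 * (k-2) (k-\frac{5}{6}) / [(k-\frac{1}{2}) (k+1)] - rational in k. x = 1; t_0 = -\frac{1}{4}; negate the roots.


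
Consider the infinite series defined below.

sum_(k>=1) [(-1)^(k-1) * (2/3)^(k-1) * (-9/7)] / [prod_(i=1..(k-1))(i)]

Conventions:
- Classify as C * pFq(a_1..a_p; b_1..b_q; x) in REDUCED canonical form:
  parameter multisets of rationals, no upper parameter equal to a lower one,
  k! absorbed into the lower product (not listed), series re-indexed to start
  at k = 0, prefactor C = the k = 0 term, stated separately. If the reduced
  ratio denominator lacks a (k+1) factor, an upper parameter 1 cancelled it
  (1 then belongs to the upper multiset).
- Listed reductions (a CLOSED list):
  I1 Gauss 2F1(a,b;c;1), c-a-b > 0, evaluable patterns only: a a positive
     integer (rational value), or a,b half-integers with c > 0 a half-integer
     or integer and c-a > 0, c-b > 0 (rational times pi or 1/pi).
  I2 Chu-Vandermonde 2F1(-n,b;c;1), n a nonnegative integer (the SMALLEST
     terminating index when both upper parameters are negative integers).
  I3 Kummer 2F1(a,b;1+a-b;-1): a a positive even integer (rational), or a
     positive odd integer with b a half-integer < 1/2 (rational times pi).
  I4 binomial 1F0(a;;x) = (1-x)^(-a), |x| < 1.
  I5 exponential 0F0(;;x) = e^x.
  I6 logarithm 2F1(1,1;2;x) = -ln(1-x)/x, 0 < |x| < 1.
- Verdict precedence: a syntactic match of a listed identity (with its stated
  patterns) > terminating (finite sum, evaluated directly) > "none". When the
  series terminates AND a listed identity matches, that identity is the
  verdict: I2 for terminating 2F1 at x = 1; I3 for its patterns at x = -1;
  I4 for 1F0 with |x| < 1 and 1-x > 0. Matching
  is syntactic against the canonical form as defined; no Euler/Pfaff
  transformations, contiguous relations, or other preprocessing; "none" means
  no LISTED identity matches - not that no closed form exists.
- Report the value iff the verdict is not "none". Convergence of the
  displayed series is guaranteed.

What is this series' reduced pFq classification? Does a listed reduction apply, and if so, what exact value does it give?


Classification (C = -9/7): 0F0 with upper {-}, lower {-}, argument x = -2/3. Verdict: the I5 exponential reduction matches (the 0F0 exponential series at x = -2/3). Its exact value is (-9/7) * e^(-2/3).

First insight: t_0 = -9/7 here, and the (-1)^k factor (C = -9/7) folds into the argument's sign.
Consecutive-term ratio: r(k) = (-2/3) * 1 / [(k+1)] - rational in k, leading ratio (-2/3); with t_0 = -9/7, classification follows.


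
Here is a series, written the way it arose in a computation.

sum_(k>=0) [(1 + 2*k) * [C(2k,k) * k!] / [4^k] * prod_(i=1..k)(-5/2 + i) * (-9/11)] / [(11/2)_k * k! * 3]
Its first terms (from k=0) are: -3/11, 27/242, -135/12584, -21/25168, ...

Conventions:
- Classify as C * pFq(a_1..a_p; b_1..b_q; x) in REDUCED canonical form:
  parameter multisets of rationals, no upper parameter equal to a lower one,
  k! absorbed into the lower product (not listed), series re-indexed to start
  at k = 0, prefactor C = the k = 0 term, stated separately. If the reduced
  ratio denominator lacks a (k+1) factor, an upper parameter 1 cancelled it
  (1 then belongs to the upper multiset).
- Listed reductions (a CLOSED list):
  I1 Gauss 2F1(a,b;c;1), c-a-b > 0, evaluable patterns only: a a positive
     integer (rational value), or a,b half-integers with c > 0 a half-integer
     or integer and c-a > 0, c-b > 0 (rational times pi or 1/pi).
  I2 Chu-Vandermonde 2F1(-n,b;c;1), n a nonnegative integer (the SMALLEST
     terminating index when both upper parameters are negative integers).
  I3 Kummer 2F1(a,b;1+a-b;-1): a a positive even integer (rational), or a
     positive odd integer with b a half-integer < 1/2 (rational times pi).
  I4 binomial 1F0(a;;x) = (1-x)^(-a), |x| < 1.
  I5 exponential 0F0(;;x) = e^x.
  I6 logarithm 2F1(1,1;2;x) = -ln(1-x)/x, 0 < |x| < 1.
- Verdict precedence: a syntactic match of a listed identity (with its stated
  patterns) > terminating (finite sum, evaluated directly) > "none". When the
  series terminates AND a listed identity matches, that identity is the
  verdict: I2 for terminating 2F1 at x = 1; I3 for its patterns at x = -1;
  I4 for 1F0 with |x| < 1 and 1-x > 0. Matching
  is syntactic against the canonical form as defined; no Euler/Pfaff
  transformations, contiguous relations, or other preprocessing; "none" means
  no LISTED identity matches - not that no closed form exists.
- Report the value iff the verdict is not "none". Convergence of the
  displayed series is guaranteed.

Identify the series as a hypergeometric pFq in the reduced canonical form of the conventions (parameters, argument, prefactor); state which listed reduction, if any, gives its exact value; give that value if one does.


This is -3/11 * 2F1(-3/2, 3/2; 11/2; 1) in reduced canonical form. Verdict: Gauss (I1, half-integer pattern) applies (x = 1; upper {-3/2, 3/2} half-integers, c = 11/2 in the evaluable pattern). Its exact value is (-19845/360448) * pi.

Structural cue: from the first term -3/11: the (2k+1) factor (C = -3/11, x = 1) shifts (1/2)_k to (3/2)_k.
Term ratio: r(k) = 1 * (k-3/2) (k+3/2) / [(k+11/2) (k+1)] - rational in k. x = 1; t_0 = -3/11; negate the roots.


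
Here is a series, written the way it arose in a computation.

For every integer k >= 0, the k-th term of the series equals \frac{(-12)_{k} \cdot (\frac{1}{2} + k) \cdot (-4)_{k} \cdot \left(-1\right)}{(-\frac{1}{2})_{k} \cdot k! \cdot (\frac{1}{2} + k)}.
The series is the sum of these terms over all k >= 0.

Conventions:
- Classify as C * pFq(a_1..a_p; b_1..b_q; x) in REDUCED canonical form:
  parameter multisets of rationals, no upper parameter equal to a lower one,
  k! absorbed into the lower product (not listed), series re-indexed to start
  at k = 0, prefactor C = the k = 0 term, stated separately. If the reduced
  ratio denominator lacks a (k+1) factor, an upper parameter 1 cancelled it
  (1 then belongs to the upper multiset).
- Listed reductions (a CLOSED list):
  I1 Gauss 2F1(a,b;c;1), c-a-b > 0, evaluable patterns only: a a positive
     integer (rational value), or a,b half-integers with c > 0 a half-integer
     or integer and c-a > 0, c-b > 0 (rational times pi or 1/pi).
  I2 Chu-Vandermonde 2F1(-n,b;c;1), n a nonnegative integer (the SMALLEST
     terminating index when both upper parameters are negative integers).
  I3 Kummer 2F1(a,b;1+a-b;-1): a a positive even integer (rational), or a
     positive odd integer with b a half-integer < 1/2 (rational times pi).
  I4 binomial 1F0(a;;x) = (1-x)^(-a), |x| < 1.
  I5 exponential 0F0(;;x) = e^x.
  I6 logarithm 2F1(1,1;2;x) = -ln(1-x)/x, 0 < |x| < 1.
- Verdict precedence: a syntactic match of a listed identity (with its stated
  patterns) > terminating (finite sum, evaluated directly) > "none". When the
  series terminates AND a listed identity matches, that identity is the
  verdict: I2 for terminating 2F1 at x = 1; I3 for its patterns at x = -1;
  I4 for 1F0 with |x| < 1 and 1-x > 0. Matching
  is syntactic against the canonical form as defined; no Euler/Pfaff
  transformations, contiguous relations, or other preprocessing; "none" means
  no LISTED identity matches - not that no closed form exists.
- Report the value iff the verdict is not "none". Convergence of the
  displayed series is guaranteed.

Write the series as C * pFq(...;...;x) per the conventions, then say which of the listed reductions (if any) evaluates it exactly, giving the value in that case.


Key step: t_0 being -1, k + 1/2 divides numerator and denominator alike; prefactor -1 after cancelling.
Ratio: r(k) = 1 * (k-12) (k-4) / [(k-\frac{1}{2}) (k+1)] - rational in k, leading ratio 1; with t_0 = -1, classification follows.

At argument 1: a 2F1 with upper {-12, -4}, lower {-\frac{1}{2}}, scaled by C = -1. Verdict at x = 1: the Chu-Vandermonde identity I2 matches (terminating 2F1 at x = 1 with n = 4, b = -12, c = -\frac{1}{2}). Its exact value is 30015.


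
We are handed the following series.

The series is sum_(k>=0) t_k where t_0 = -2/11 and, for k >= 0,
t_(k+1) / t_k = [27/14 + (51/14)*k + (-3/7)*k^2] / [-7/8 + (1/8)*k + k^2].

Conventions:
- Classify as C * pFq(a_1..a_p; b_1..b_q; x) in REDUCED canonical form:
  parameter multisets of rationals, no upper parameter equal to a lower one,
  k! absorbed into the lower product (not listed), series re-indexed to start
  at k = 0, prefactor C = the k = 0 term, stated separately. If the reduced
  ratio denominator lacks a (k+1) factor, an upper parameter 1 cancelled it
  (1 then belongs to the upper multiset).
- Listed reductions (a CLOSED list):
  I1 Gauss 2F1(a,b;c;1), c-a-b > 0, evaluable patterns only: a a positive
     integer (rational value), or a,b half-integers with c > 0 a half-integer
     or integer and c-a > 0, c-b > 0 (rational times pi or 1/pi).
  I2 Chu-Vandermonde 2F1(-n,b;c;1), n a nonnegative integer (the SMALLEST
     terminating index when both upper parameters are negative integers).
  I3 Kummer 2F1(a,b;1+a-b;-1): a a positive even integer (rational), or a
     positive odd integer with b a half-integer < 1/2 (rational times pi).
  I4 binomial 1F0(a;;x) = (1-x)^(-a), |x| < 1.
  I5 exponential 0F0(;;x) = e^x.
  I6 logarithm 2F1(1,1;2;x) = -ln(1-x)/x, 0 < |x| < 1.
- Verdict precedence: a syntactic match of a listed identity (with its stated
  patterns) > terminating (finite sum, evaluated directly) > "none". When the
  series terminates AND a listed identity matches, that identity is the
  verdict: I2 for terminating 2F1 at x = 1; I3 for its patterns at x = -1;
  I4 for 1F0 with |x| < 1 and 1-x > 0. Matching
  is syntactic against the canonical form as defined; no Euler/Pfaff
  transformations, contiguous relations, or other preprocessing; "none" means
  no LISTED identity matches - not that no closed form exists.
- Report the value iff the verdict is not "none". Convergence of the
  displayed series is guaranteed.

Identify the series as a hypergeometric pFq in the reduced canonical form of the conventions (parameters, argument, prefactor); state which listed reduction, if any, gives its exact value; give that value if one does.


Reduced: x = -3/7, 2F1, upper = {-9, 1/2}, lower = {-7/8}, C = -2/11. Verdict: terminating. With -9 upstairs the series is a 10-term polynomial sum; evaluated term by term. Its exact value is 18411865024725598/288043118633039.

The tell: t_0 being -2/11, roots of the ratio polynomials (C = -2/11) are the negated parameters.
Term ratio: r(k) = (-3/7) * (k-9) (k+1/2) / [(k-7/8) (k+1)] ; factor over Q: parameters, x = (-3/7), and C = -2/11.
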